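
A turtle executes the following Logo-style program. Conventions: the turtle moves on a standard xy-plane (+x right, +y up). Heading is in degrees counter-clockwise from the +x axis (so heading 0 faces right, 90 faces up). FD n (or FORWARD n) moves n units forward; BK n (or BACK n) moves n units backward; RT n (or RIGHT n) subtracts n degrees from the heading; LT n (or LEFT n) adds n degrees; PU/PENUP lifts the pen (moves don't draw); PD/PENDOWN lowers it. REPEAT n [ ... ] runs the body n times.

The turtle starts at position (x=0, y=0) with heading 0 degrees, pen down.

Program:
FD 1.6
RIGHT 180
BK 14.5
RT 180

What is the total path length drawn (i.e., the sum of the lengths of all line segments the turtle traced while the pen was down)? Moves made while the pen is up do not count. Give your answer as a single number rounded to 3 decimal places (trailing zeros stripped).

Answer: 16.1

Derivation:
Executing turtle program step by step:
Start: pos=(0,0), heading=0, pen down
FD 1.6: (0,0) -> (1.6,0) [heading=0, draw]
RT 180: heading 0 -> 180
BK 14.5: (1.6,0) -> (16.1,0) [heading=180, draw]
RT 180: heading 180 -> 0
Final: pos=(16.1,0), heading=0, 2 segment(s) drawn

Segment lengths:
  seg 1: (0,0) -> (1.6,0), length = 1.6
  seg 2: (1.6,0) -> (16.1,0), length = 14.5
Total = 16.1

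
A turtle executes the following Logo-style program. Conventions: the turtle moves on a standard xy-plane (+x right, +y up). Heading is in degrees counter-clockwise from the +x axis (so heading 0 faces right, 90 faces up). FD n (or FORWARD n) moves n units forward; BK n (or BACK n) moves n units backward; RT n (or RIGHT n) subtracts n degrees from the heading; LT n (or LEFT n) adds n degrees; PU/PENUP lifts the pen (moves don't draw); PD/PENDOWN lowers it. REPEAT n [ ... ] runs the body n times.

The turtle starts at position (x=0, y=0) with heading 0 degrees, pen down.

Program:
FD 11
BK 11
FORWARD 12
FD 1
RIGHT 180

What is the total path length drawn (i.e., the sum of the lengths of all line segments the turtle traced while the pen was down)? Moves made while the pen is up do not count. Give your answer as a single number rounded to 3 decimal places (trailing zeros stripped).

Executing turtle program step by step:
Start: pos=(0,0), heading=0, pen down
FD 11: (0,0) -> (11,0) [heading=0, draw]
BK 11: (11,0) -> (0,0) [heading=0, draw]
FD 12: (0,0) -> (12,0) [heading=0, draw]
FD 1: (12,0) -> (13,0) [heading=0, draw]
RT 180: heading 0 -> 180
Final: pos=(13,0), heading=180, 4 segment(s) drawn

Segment lengths:
  seg 1: (0,0) -> (11,0), length = 11
  seg 2: (11,0) -> (0,0), length = 11
  seg 3: (0,0) -> (12,0), length = 12
  seg 4: (12,0) -> (13,0), length = 1
Total = 35

Answer: 35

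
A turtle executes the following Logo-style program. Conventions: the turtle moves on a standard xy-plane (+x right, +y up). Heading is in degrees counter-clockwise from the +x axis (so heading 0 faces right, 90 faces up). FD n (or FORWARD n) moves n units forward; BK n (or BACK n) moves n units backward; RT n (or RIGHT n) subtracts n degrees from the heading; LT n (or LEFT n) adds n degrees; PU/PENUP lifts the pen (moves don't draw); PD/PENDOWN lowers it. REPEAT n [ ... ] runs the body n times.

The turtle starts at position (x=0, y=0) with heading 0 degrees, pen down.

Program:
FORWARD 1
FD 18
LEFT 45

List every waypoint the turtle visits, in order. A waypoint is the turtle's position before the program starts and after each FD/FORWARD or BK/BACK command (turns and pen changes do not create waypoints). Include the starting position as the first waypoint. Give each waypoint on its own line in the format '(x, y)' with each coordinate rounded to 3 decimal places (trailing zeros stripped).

Answer: (0, 0)
(1, 0)
(19, 0)

Derivation:
Executing turtle program step by step:
Start: pos=(0,0), heading=0, pen down
FD 1: (0,0) -> (1,0) [heading=0, draw]
FD 18: (1,0) -> (19,0) [heading=0, draw]
LT 45: heading 0 -> 45
Final: pos=(19,0), heading=45, 2 segment(s) drawn
Waypoints (3 total):
(0, 0)
(1, 0)
(19, 0)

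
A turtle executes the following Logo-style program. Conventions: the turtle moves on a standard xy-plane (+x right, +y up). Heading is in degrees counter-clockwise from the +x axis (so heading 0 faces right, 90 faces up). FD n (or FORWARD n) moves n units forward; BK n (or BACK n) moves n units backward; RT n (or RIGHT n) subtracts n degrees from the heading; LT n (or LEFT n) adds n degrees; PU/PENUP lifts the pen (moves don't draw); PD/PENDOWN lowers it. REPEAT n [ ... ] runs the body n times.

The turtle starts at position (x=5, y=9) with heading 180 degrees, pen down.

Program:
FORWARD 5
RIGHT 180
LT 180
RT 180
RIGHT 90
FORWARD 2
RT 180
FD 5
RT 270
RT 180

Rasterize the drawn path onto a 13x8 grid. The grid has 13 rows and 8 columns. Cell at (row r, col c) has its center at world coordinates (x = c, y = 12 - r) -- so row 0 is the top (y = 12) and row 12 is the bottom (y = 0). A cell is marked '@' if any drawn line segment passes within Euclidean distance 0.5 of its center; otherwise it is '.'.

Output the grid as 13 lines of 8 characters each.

Answer: @.......
@.......
@.......
@@@@@@..
@.......
@.......
........
........
........
........
........
........
........

Derivation:
Segment 0: (5,9) -> (0,9)
Segment 1: (0,9) -> (0,7)
Segment 2: (0,7) -> (-0,12)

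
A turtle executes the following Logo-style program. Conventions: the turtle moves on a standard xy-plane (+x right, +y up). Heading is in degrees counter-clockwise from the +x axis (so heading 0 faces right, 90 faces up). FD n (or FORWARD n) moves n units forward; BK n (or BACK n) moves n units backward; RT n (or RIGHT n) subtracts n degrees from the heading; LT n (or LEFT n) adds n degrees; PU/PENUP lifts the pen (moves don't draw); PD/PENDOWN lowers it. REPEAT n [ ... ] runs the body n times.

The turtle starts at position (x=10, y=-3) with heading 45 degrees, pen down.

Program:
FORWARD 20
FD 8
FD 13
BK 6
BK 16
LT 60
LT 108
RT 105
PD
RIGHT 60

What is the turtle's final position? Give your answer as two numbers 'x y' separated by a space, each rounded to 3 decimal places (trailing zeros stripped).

Executing turtle program step by step:
Start: pos=(10,-3), heading=45, pen down
FD 20: (10,-3) -> (24.142,11.142) [heading=45, draw]
FD 8: (24.142,11.142) -> (29.799,16.799) [heading=45, draw]
FD 13: (29.799,16.799) -> (38.991,25.991) [heading=45, draw]
BK 6: (38.991,25.991) -> (34.749,21.749) [heading=45, draw]
BK 16: (34.749,21.749) -> (23.435,10.435) [heading=45, draw]
LT 60: heading 45 -> 105
LT 108: heading 105 -> 213
RT 105: heading 213 -> 108
PD: pen down
RT 60: heading 108 -> 48
Final: pos=(23.435,10.435), heading=48, 5 segment(s) drawn

Answer: 23.435 10.435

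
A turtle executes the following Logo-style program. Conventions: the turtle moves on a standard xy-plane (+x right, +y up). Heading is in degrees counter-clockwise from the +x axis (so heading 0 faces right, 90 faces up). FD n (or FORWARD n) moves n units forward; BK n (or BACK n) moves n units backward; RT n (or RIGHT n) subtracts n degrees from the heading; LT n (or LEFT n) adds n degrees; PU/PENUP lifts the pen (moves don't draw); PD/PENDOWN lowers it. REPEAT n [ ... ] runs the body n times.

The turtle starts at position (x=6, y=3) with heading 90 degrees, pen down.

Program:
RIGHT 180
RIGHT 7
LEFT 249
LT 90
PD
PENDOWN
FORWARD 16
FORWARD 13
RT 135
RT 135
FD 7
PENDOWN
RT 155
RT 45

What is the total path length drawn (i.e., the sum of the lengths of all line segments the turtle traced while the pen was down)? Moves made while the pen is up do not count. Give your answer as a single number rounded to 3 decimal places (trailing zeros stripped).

Executing turtle program step by step:
Start: pos=(6,3), heading=90, pen down
RT 180: heading 90 -> 270
RT 7: heading 270 -> 263
LT 249: heading 263 -> 152
LT 90: heading 152 -> 242
PD: pen down
PD: pen down
FD 16: (6,3) -> (-1.512,-11.127) [heading=242, draw]
FD 13: (-1.512,-11.127) -> (-7.615,-22.605) [heading=242, draw]
RT 135: heading 242 -> 107
RT 135: heading 107 -> 332
FD 7: (-7.615,-22.605) -> (-1.434,-25.892) [heading=332, draw]
PD: pen down
RT 155: heading 332 -> 177
RT 45: heading 177 -> 132
Final: pos=(-1.434,-25.892), heading=132, 3 segment(s) drawn

Segment lengths:
  seg 1: (6,3) -> (-1.512,-11.127), length = 16
  seg 2: (-1.512,-11.127) -> (-7.615,-22.605), length = 13
  seg 3: (-7.615,-22.605) -> (-1.434,-25.892), length = 7
Total = 36

Answer: 36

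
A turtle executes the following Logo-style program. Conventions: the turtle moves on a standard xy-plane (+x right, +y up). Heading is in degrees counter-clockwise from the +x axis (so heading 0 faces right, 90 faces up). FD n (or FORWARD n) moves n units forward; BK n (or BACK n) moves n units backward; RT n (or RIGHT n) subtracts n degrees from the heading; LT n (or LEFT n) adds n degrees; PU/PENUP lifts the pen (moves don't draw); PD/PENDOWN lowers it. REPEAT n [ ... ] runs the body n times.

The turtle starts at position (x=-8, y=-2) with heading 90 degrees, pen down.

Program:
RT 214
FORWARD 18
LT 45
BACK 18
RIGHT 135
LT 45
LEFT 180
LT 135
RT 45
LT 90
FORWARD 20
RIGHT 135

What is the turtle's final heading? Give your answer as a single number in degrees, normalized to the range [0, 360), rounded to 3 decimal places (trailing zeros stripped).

Answer: 56

Derivation:
Executing turtle program step by step:
Start: pos=(-8,-2), heading=90, pen down
RT 214: heading 90 -> 236
FD 18: (-8,-2) -> (-18.065,-16.923) [heading=236, draw]
LT 45: heading 236 -> 281
BK 18: (-18.065,-16.923) -> (-21.5,0.747) [heading=281, draw]
RT 135: heading 281 -> 146
LT 45: heading 146 -> 191
LT 180: heading 191 -> 11
LT 135: heading 11 -> 146
RT 45: heading 146 -> 101
LT 90: heading 101 -> 191
FD 20: (-21.5,0.747) -> (-41.133,-3.07) [heading=191, draw]
RT 135: heading 191 -> 56
Final: pos=(-41.133,-3.07), heading=56, 3 segment(s) drawn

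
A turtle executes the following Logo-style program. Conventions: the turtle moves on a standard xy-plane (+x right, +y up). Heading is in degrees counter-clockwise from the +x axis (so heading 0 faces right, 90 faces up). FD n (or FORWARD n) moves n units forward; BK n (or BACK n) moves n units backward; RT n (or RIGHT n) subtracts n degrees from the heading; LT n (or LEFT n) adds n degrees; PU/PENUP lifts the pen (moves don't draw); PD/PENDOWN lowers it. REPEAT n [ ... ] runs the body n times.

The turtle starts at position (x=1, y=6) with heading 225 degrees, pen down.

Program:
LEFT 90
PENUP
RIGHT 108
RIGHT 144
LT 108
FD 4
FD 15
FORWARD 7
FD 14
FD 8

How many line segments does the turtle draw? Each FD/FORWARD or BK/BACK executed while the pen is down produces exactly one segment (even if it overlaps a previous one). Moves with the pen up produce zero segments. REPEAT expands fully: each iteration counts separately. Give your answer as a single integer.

Executing turtle program step by step:
Start: pos=(1,6), heading=225, pen down
LT 90: heading 225 -> 315
PU: pen up
RT 108: heading 315 -> 207
RT 144: heading 207 -> 63
LT 108: heading 63 -> 171
FD 4: (1,6) -> (-2.951,6.626) [heading=171, move]
FD 15: (-2.951,6.626) -> (-17.766,8.972) [heading=171, move]
FD 7: (-17.766,8.972) -> (-24.68,10.067) [heading=171, move]
FD 14: (-24.68,10.067) -> (-38.508,12.257) [heading=171, move]
FD 8: (-38.508,12.257) -> (-46.409,13.509) [heading=171, move]
Final: pos=(-46.409,13.509), heading=171, 0 segment(s) drawn
Segments drawn: 0

Answer: 0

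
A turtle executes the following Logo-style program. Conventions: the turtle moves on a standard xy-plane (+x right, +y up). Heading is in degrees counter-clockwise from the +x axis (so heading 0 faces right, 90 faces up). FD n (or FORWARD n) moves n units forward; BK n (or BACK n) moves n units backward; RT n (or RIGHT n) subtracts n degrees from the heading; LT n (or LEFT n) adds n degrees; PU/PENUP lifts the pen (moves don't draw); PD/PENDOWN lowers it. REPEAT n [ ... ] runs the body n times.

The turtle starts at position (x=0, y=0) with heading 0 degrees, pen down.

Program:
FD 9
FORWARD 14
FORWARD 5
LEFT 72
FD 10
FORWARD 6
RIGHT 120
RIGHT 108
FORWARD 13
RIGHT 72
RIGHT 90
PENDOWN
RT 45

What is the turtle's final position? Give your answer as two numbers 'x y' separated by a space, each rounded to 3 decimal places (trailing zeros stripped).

Executing turtle program step by step:
Start: pos=(0,0), heading=0, pen down
FD 9: (0,0) -> (9,0) [heading=0, draw]
FD 14: (9,0) -> (23,0) [heading=0, draw]
FD 5: (23,0) -> (28,0) [heading=0, draw]
LT 72: heading 0 -> 72
FD 10: (28,0) -> (31.09,9.511) [heading=72, draw]
FD 6: (31.09,9.511) -> (32.944,15.217) [heading=72, draw]
RT 120: heading 72 -> 312
RT 108: heading 312 -> 204
FD 13: (32.944,15.217) -> (21.068,9.929) [heading=204, draw]
RT 72: heading 204 -> 132
RT 90: heading 132 -> 42
PD: pen down
RT 45: heading 42 -> 357
Final: pos=(21.068,9.929), heading=357, 6 segment(s) drawn

Answer: 21.068 9.929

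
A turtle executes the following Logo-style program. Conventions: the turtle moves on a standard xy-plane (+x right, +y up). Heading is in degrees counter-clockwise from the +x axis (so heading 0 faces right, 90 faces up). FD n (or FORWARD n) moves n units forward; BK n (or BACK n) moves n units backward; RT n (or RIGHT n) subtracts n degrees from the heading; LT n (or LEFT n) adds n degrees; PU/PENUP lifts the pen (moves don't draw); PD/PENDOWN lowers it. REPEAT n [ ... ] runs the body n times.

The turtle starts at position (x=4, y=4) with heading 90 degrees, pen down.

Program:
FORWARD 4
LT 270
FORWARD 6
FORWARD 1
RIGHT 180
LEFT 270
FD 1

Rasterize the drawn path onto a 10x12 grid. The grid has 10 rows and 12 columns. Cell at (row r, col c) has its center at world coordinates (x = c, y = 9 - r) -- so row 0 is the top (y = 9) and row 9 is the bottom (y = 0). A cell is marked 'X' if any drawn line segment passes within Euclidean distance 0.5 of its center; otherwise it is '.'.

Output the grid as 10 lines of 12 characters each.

Segment 0: (4,4) -> (4,8)
Segment 1: (4,8) -> (10,8)
Segment 2: (10,8) -> (11,8)
Segment 3: (11,8) -> (11,9)

Answer: ...........X
....XXXXXXXX
....X.......
....X.......
....X.......
....X.......
............
............
............
............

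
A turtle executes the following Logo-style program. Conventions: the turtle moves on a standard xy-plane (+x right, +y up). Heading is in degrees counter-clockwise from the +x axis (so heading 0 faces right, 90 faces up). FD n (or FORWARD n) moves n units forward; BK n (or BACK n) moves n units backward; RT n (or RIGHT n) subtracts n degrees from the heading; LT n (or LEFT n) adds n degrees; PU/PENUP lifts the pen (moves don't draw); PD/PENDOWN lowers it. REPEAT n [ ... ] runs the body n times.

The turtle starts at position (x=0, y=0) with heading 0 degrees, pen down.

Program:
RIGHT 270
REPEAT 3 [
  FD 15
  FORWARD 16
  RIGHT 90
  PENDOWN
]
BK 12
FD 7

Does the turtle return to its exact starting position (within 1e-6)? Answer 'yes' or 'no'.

Executing turtle program step by step:
Start: pos=(0,0), heading=0, pen down
RT 270: heading 0 -> 90
REPEAT 3 [
  -- iteration 1/3 --
  FD 15: (0,0) -> (0,15) [heading=90, draw]
  FD 16: (0,15) -> (0,31) [heading=90, draw]
  RT 90: heading 90 -> 0
  PD: pen down
  -- iteration 2/3 --
  FD 15: (0,31) -> (15,31) [heading=0, draw]
  FD 16: (15,31) -> (31,31) [heading=0, draw]
  RT 90: heading 0 -> 270
  PD: pen down
  -- iteration 3/3 --
  FD 15: (31,31) -> (31,16) [heading=270, draw]
  FD 16: (31,16) -> (31,0) [heading=270, draw]
  RT 90: heading 270 -> 180
  PD: pen down
]
BK 12: (31,0) -> (43,0) [heading=180, draw]
FD 7: (43,0) -> (36,0) [heading=180, draw]
Final: pos=(36,0), heading=180, 8 segment(s) drawn

Start position: (0, 0)
Final position: (36, 0)
Distance = 36; >= 1e-6 -> NOT closed

Answer: no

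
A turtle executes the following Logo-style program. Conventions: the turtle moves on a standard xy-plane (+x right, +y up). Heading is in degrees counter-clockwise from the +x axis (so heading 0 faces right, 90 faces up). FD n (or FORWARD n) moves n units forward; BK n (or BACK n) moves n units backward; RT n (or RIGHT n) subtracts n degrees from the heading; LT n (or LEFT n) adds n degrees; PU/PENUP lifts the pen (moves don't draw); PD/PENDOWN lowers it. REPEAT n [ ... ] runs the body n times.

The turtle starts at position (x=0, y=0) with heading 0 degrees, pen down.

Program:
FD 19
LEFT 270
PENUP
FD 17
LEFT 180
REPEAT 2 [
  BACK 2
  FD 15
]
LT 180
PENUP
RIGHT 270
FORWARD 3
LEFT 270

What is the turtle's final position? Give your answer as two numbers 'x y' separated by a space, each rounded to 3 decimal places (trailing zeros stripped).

Answer: 22 9

Derivation:
Executing turtle program step by step:
Start: pos=(0,0), heading=0, pen down
FD 19: (0,0) -> (19,0) [heading=0, draw]
LT 270: heading 0 -> 270
PU: pen up
FD 17: (19,0) -> (19,-17) [heading=270, move]
LT 180: heading 270 -> 90
REPEAT 2 [
  -- iteration 1/2 --
  BK 2: (19,-17) -> (19,-19) [heading=90, move]
  FD 15: (19,-19) -> (19,-4) [heading=90, move]
  -- iteration 2/2 --
  BK 2: (19,-4) -> (19,-6) [heading=90, move]
  FD 15: (19,-6) -> (19,9) [heading=90, move]
]
LT 180: heading 90 -> 270
PU: pen up
RT 270: heading 270 -> 0
FD 3: (19,9) -> (22,9) [heading=0, move]
LT 270: heading 0 -> 270
Final: pos=(22,9), heading=270, 1 segment(s) drawn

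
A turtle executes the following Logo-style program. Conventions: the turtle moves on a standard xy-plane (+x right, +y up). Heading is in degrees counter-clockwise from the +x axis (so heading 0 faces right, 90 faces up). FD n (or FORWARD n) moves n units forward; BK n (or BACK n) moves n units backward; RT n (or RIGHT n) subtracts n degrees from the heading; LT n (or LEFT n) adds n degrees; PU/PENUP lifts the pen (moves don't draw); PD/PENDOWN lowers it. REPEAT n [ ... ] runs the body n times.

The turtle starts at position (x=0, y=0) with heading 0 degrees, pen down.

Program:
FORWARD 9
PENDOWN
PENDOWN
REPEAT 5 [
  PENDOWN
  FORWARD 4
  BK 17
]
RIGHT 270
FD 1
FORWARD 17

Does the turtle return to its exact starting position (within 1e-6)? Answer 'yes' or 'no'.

Executing turtle program step by step:
Start: pos=(0,0), heading=0, pen down
FD 9: (0,0) -> (9,0) [heading=0, draw]
PD: pen down
PD: pen down
REPEAT 5 [
  -- iteration 1/5 --
  PD: pen down
  FD 4: (9,0) -> (13,0) [heading=0, draw]
  BK 17: (13,0) -> (-4,0) [heading=0, draw]
  -- iteration 2/5 --
  PD: pen down
  FD 4: (-4,0) -> (0,0) [heading=0, draw]
  BK 17: (0,0) -> (-17,0) [heading=0, draw]
  -- iteration 3/5 --
  PD: pen down
  FD 4: (-17,0) -> (-13,0) [heading=0, draw]
  BK 17: (-13,0) -> (-30,0) [heading=0, draw]
  -- iteration 4/5 --
  PD: pen down
  FD 4: (-30,0) -> (-26,0) [heading=0, draw]
  BK 17: (-26,0) -> (-43,0) [heading=0, draw]
  -- iteration 5/5 --
  PD: pen down
  FD 4: (-43,0) -> (-39,0) [heading=0, draw]
  BK 17: (-39,0) -> (-56,0) [heading=0, draw]
]
RT 270: heading 0 -> 90
FD 1: (-56,0) -> (-56,1) [heading=90, draw]
FD 17: (-56,1) -> (-56,18) [heading=90, draw]
Final: pos=(-56,18), heading=90, 13 segment(s) drawn

Start position: (0, 0)
Final position: (-56, 18)
Distance = 58.822; >= 1e-6 -> NOT closed

Answer: no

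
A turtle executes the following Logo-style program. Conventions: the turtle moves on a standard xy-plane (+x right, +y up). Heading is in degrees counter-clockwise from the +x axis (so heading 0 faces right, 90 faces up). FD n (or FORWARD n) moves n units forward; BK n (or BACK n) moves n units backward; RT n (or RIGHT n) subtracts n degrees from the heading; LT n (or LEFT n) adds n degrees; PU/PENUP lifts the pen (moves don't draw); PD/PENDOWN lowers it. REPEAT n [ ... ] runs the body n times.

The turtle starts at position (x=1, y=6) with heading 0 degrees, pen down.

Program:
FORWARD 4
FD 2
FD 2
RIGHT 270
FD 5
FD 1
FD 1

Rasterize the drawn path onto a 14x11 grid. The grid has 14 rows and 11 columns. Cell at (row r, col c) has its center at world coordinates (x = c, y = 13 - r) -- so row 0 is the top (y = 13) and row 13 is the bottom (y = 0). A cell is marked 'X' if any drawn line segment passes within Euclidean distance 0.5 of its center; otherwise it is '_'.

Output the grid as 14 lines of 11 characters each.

Segment 0: (1,6) -> (5,6)
Segment 1: (5,6) -> (7,6)
Segment 2: (7,6) -> (9,6)
Segment 3: (9,6) -> (9,11)
Segment 4: (9,11) -> (9,12)
Segment 5: (9,12) -> (9,13)

Answer: _________X_
_________X_
_________X_
_________X_
_________X_
_________X_
_________X_
_XXXXXXXXX_
___________
___________
___________
___________
___________
___________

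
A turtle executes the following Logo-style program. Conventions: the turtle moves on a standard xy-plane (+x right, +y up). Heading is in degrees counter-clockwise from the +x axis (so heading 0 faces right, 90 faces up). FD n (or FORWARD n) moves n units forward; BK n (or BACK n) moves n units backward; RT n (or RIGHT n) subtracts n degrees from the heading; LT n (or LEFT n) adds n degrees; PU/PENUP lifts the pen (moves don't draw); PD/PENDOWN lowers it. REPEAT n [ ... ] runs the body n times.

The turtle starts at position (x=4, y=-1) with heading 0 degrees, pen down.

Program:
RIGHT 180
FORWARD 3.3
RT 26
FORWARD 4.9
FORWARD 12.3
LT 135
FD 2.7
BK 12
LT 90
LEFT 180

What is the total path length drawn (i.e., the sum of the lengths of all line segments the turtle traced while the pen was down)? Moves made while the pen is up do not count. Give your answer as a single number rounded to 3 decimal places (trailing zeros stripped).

Executing turtle program step by step:
Start: pos=(4,-1), heading=0, pen down
RT 180: heading 0 -> 180
FD 3.3: (4,-1) -> (0.7,-1) [heading=180, draw]
RT 26: heading 180 -> 154
FD 4.9: (0.7,-1) -> (-3.704,1.148) [heading=154, draw]
FD 12.3: (-3.704,1.148) -> (-14.759,6.54) [heading=154, draw]
LT 135: heading 154 -> 289
FD 2.7: (-14.759,6.54) -> (-13.88,3.987) [heading=289, draw]
BK 12: (-13.88,3.987) -> (-17.787,15.333) [heading=289, draw]
LT 90: heading 289 -> 19
LT 180: heading 19 -> 199
Final: pos=(-17.787,15.333), heading=199, 5 segment(s) drawn

Segment lengths:
  seg 1: (4,-1) -> (0.7,-1), length = 3.3
  seg 2: (0.7,-1) -> (-3.704,1.148), length = 4.9
  seg 3: (-3.704,1.148) -> (-14.759,6.54), length = 12.3
  seg 4: (-14.759,6.54) -> (-13.88,3.987), length = 2.7
  seg 5: (-13.88,3.987) -> (-17.787,15.333), length = 12
Total = 35.2

Answer: 35.2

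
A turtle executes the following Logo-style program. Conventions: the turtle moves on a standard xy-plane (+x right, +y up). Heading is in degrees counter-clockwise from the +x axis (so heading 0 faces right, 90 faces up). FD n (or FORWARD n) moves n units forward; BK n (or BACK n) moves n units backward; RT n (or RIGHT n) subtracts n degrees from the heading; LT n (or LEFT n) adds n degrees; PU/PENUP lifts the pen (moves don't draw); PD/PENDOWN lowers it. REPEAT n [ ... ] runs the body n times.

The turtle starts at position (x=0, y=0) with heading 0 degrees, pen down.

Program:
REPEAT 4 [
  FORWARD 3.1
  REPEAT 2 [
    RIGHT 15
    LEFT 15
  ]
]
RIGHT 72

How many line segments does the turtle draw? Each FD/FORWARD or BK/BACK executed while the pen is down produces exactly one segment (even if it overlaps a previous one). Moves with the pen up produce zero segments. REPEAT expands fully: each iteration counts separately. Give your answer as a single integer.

Answer: 4

Derivation:
Executing turtle program step by step:
Start: pos=(0,0), heading=0, pen down
REPEAT 4 [
  -- iteration 1/4 --
  FD 3.1: (0,0) -> (3.1,0) [heading=0, draw]
  REPEAT 2 [
    -- iteration 1/2 --
    RT 15: heading 0 -> 345
    LT 15: heading 345 -> 0
    -- iteration 2/2 --
    RT 15: heading 0 -> 345
    LT 15: heading 345 -> 0
  ]
  -- iteration 2/4 --
  FD 3.1: (3.1,0) -> (6.2,0) [heading=0, draw]
  REPEAT 2 [
    -- iteration 1/2 --
    RT 15: heading 0 -> 345
    LT 15: heading 345 -> 0
    -- iteration 2/2 --
    RT 15: heading 0 -> 345
    LT 15: heading 345 -> 0
  ]
  -- iteration 3/4 --
  FD 3.1: (6.2,0) -> (9.3,0) [heading=0, draw]
  REPEAT 2 [
    -- iteration 1/2 --
    RT 15: heading 0 -> 345
    LT 15: heading 345 -> 0
    -- iteration 2/2 --
    RT 15: heading 0 -> 345
    LT 15: heading 345 -> 0
  ]
  -- iteration 4/4 --
  FD 3.1: (9.3,0) -> (12.4,0) [heading=0, draw]
  REPEAT 2 [
    -- iteration 1/2 --
    RT 15: heading 0 -> 345
    LT 15: heading 345 -> 0
    -- iteration 2/2 --
    RT 15: heading 0 -> 345
    LT 15: heading 345 -> 0
  ]
]
RT 72: heading 0 -> 288
Final: pos=(12.4,0), heading=288, 4 segment(s) drawn
Segments drawn: 4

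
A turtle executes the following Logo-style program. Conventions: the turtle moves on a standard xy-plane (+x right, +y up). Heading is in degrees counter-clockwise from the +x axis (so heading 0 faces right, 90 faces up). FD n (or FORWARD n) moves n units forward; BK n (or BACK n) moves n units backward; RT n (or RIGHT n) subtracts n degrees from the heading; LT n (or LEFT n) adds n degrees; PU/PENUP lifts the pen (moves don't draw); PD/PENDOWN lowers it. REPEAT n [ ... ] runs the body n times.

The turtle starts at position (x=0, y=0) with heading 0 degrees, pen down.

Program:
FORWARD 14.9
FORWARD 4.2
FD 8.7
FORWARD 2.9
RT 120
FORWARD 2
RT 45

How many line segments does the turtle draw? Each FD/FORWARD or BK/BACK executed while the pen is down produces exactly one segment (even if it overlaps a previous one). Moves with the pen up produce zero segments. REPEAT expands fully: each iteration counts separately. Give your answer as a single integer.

Executing turtle program step by step:
Start: pos=(0,0), heading=0, pen down
FD 14.9: (0,0) -> (14.9,0) [heading=0, draw]
FD 4.2: (14.9,0) -> (19.1,0) [heading=0, draw]
FD 8.7: (19.1,0) -> (27.8,0) [heading=0, draw]
FD 2.9: (27.8,0) -> (30.7,0) [heading=0, draw]
RT 120: heading 0 -> 240
FD 2: (30.7,0) -> (29.7,-1.732) [heading=240, draw]
RT 45: heading 240 -> 195
Final: pos=(29.7,-1.732), heading=195, 5 segment(s) drawn
Segments drawn: 5

Answer: 5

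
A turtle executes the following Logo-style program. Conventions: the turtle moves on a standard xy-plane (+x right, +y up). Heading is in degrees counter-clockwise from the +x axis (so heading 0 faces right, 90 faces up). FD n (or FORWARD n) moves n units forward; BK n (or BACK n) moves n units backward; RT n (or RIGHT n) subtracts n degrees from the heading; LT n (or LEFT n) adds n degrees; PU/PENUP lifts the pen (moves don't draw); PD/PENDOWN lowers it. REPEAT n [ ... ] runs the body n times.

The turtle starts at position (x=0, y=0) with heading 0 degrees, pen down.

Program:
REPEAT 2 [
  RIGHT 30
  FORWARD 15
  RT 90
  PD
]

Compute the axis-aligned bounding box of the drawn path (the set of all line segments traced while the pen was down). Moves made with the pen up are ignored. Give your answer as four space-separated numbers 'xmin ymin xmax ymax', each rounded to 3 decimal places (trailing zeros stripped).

Executing turtle program step by step:
Start: pos=(0,0), heading=0, pen down
REPEAT 2 [
  -- iteration 1/2 --
  RT 30: heading 0 -> 330
  FD 15: (0,0) -> (12.99,-7.5) [heading=330, draw]
  RT 90: heading 330 -> 240
  PD: pen down
  -- iteration 2/2 --
  RT 30: heading 240 -> 210
  FD 15: (12.99,-7.5) -> (0,-15) [heading=210, draw]
  RT 90: heading 210 -> 120
  PD: pen down
]
Final: pos=(0,-15), heading=120, 2 segment(s) drawn

Segment endpoints: x in {0, 12.99}, y in {-15, -7.5, 0}
xmin=0, ymin=-15, xmax=12.99, ymax=0

Answer: 0 -15 12.99 0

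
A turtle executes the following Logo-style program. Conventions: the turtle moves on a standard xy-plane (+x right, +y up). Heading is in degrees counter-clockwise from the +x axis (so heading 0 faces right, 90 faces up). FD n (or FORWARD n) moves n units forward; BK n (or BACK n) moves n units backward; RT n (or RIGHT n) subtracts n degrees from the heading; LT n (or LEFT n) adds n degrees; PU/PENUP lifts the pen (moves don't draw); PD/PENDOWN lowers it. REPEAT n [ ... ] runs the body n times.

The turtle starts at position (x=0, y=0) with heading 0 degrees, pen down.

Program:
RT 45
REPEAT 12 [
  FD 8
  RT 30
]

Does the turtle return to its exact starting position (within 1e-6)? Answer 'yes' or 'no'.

Answer: yes

Derivation:
Executing turtle program step by step:
Start: pos=(0,0), heading=0, pen down
RT 45: heading 0 -> 315
REPEAT 12 [
  -- iteration 1/12 --
  FD 8: (0,0) -> (5.657,-5.657) [heading=315, draw]
  RT 30: heading 315 -> 285
  -- iteration 2/12 --
  FD 8: (5.657,-5.657) -> (7.727,-13.384) [heading=285, draw]
  RT 30: heading 285 -> 255
  -- iteration 3/12 --
  FD 8: (7.727,-13.384) -> (5.657,-21.112) [heading=255, draw]
  RT 30: heading 255 -> 225
  -- iteration 4/12 --
  FD 8: (5.657,-21.112) -> (0,-26.769) [heading=225, draw]
  RT 30: heading 225 -> 195
  -- iteration 5/12 --
  FD 8: (0,-26.769) -> (-7.727,-28.839) [heading=195, draw]
  RT 30: heading 195 -> 165
  -- iteration 6/12 --
  FD 8: (-7.727,-28.839) -> (-15.455,-26.769) [heading=165, draw]
  RT 30: heading 165 -> 135
  -- iteration 7/12 --
  FD 8: (-15.455,-26.769) -> (-21.112,-21.112) [heading=135, draw]
  RT 30: heading 135 -> 105
  -- iteration 8/12 --
  FD 8: (-21.112,-21.112) -> (-23.182,-13.384) [heading=105, draw]
  RT 30: heading 105 -> 75
  -- iteration 9/12 --
  FD 8: (-23.182,-13.384) -> (-21.112,-5.657) [heading=75, draw]
  RT 30: heading 75 -> 45
  -- iteration 10/12 --
  FD 8: (-21.112,-5.657) -> (-15.455,0) [heading=45, draw]
  RT 30: heading 45 -> 15
  -- iteration 11/12 --
  FD 8: (-15.455,0) -> (-7.727,2.071) [heading=15, draw]
  RT 30: heading 15 -> 345
  -- iteration 12/12 --
  FD 8: (-7.727,2.071) -> (0,0) [heading=345, draw]
  RT 30: heading 345 -> 315
]
Final: pos=(0,0), heading=315, 12 segment(s) drawn

Start position: (0, 0)
Final position: (0, 0)
Distance = 0; < 1e-6 -> CLOSED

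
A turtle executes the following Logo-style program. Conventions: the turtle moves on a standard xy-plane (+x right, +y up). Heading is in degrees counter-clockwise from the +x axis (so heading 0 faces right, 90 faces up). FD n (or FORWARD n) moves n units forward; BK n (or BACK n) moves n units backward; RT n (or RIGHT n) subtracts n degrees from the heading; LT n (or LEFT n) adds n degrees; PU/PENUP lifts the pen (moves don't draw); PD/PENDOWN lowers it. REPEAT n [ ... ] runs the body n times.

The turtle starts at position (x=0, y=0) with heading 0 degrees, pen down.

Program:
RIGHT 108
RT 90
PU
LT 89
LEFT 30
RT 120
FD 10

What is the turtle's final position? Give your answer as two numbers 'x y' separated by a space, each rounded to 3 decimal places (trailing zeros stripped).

Answer: -9.455 3.256

Derivation:
Executing turtle program step by step:
Start: pos=(0,0), heading=0, pen down
RT 108: heading 0 -> 252
RT 90: heading 252 -> 162
PU: pen up
LT 89: heading 162 -> 251
LT 30: heading 251 -> 281
RT 120: heading 281 -> 161
FD 10: (0,0) -> (-9.455,3.256) [heading=161, move]
Final: pos=(-9.455,3.256), heading=161, 0 segment(s) drawn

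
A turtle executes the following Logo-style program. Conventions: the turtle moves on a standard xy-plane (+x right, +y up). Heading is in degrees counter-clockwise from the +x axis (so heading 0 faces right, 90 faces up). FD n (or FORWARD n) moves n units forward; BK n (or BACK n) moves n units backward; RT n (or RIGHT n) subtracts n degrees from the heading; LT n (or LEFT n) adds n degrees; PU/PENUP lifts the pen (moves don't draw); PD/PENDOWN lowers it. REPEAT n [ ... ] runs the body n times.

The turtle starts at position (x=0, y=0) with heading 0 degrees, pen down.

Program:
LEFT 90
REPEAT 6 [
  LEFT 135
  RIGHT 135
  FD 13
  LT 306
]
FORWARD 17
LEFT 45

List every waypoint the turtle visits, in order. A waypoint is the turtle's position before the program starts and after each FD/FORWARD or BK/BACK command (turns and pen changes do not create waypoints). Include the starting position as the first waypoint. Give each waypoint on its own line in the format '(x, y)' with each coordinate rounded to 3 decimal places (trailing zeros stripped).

Answer: (0, 0)
(0, 13)
(10.517, 20.641)
(22.881, 16.624)
(26.898, 4.26)
(19.257, -6.257)
(6.257, -6.257)
(-3.735, 7.496)

Derivation:
Executing turtle program step by step:
Start: pos=(0,0), heading=0, pen down
LT 90: heading 0 -> 90
REPEAT 6 [
  -- iteration 1/6 --
  LT 135: heading 90 -> 225
  RT 135: heading 225 -> 90
  FD 13: (0,0) -> (0,13) [heading=90, draw]
  LT 306: heading 90 -> 36
  -- iteration 2/6 --
  LT 135: heading 36 -> 171
  RT 135: heading 171 -> 36
  FD 13: (0,13) -> (10.517,20.641) [heading=36, draw]
  LT 306: heading 36 -> 342
  -- iteration 3/6 --
  LT 135: heading 342 -> 117
  RT 135: heading 117 -> 342
  FD 13: (10.517,20.641) -> (22.881,16.624) [heading=342, draw]
  LT 306: heading 342 -> 288
  -- iteration 4/6 --
  LT 135: heading 288 -> 63
  RT 135: heading 63 -> 288
  FD 13: (22.881,16.624) -> (26.898,4.26) [heading=288, draw]
  LT 306: heading 288 -> 234
  -- iteration 5/6 --
  LT 135: heading 234 -> 9
  RT 135: heading 9 -> 234
  FD 13: (26.898,4.26) -> (19.257,-6.257) [heading=234, draw]
  LT 306: heading 234 -> 180
  -- iteration 6/6 --
  LT 135: heading 180 -> 315
  RT 135: heading 315 -> 180
  FD 13: (19.257,-6.257) -> (6.257,-6.257) [heading=180, draw]
  LT 306: heading 180 -> 126
]
FD 17: (6.257,-6.257) -> (-3.735,7.496) [heading=126, draw]
LT 45: heading 126 -> 171
Final: pos=(-3.735,7.496), heading=171, 7 segment(s) drawn
Waypoints (8 total):
(0, 0)
(0, 13)
(10.517, 20.641)
(22.881, 16.624)
(26.898, 4.26)
(19.257, -6.257)
(6.257, -6.257)
(-3.735, 7.496)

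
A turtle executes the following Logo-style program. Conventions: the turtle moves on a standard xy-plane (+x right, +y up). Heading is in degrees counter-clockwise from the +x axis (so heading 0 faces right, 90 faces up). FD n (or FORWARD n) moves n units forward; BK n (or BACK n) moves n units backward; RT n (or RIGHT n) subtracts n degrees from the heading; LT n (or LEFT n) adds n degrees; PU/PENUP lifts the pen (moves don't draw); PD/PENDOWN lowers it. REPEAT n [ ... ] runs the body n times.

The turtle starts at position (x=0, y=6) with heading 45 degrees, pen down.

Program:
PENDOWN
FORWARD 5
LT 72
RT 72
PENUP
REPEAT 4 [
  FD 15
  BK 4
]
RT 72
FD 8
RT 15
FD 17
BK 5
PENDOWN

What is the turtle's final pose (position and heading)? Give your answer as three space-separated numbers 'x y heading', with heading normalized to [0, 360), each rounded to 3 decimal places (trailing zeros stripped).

Answer: 50.694 28.987 318

Derivation:
Executing turtle program step by step:
Start: pos=(0,6), heading=45, pen down
PD: pen down
FD 5: (0,6) -> (3.536,9.536) [heading=45, draw]
LT 72: heading 45 -> 117
RT 72: heading 117 -> 45
PU: pen up
REPEAT 4 [
  -- iteration 1/4 --
  FD 15: (3.536,9.536) -> (14.142,20.142) [heading=45, move]
  BK 4: (14.142,20.142) -> (11.314,17.314) [heading=45, move]
  -- iteration 2/4 --
  FD 15: (11.314,17.314) -> (21.92,27.92) [heading=45, move]
  BK 4: (21.92,27.92) -> (19.092,25.092) [heading=45, move]
  -- iteration 3/4 --
  FD 15: (19.092,25.092) -> (29.698,35.698) [heading=45, move]
  BK 4: (29.698,35.698) -> (26.87,32.87) [heading=45, move]
  -- iteration 4/4 --
  FD 15: (26.87,32.87) -> (37.477,43.477) [heading=45, move]
  BK 4: (37.477,43.477) -> (34.648,40.648) [heading=45, move]
]
RT 72: heading 45 -> 333
FD 8: (34.648,40.648) -> (41.776,37.016) [heading=333, move]
RT 15: heading 333 -> 318
FD 17: (41.776,37.016) -> (54.41,25.641) [heading=318, move]
BK 5: (54.41,25.641) -> (50.694,28.987) [heading=318, move]
PD: pen down
Final: pos=(50.694,28.987), heading=318, 1 segment(s) drawn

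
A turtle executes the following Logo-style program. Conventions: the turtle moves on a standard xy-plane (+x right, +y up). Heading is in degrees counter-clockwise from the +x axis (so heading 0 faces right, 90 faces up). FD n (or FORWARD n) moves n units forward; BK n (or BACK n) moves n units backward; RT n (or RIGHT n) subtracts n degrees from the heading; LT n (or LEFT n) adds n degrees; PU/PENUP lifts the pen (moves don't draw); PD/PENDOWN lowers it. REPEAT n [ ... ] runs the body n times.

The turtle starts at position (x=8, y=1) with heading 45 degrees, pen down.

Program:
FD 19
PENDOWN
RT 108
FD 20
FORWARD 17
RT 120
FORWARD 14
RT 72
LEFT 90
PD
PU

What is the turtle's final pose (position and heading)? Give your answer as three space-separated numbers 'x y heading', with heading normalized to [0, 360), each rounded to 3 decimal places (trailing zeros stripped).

Answer: 24.252 -17.8 195

Derivation:
Executing turtle program step by step:
Start: pos=(8,1), heading=45, pen down
FD 19: (8,1) -> (21.435,14.435) [heading=45, draw]
PD: pen down
RT 108: heading 45 -> 297
FD 20: (21.435,14.435) -> (30.515,-3.385) [heading=297, draw]
FD 17: (30.515,-3.385) -> (38.233,-18.532) [heading=297, draw]
RT 120: heading 297 -> 177
FD 14: (38.233,-18.532) -> (24.252,-17.8) [heading=177, draw]
RT 72: heading 177 -> 105
LT 90: heading 105 -> 195
PD: pen down
PU: pen up
Final: pos=(24.252,-17.8), heading=195, 4 segment(s) drawn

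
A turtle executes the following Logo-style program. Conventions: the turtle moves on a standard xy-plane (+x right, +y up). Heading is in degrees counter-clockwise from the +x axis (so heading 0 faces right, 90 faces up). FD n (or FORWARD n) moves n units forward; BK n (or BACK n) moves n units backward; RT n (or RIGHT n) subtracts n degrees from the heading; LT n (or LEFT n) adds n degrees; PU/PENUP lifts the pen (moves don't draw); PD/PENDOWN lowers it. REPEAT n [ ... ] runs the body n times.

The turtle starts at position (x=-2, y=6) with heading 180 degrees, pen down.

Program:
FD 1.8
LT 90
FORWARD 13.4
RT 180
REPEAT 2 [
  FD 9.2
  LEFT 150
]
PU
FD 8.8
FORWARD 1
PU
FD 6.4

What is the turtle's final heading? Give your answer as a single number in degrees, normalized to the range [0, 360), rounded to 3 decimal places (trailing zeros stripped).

Answer: 30

Derivation:
Executing turtle program step by step:
Start: pos=(-2,6), heading=180, pen down
FD 1.8: (-2,6) -> (-3.8,6) [heading=180, draw]
LT 90: heading 180 -> 270
FD 13.4: (-3.8,6) -> (-3.8,-7.4) [heading=270, draw]
RT 180: heading 270 -> 90
REPEAT 2 [
  -- iteration 1/2 --
  FD 9.2: (-3.8,-7.4) -> (-3.8,1.8) [heading=90, draw]
  LT 150: heading 90 -> 240
  -- iteration 2/2 --
  FD 9.2: (-3.8,1.8) -> (-8.4,-6.167) [heading=240, draw]
  LT 150: heading 240 -> 30
]
PU: pen up
FD 8.8: (-8.4,-6.167) -> (-0.779,-1.767) [heading=30, move]
FD 1: (-0.779,-1.767) -> (0.087,-1.267) [heading=30, move]
PU: pen up
FD 6.4: (0.087,-1.267) -> (5.63,1.933) [heading=30, move]
Final: pos=(5.63,1.933), heading=30, 4 segment(s) drawn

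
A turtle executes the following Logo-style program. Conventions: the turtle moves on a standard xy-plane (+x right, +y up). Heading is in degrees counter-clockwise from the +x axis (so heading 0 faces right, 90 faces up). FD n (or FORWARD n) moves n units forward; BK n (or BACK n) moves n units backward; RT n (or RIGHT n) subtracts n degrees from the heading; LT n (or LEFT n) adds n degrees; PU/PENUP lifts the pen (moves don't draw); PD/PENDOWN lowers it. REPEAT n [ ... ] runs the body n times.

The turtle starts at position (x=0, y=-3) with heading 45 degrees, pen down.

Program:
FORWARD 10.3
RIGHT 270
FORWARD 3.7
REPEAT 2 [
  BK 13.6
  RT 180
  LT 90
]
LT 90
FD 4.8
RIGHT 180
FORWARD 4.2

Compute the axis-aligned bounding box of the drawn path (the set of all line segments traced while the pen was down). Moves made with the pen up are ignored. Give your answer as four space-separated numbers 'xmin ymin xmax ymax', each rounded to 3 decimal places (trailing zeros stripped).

Executing turtle program step by step:
Start: pos=(0,-3), heading=45, pen down
FD 10.3: (0,-3) -> (7.283,4.283) [heading=45, draw]
RT 270: heading 45 -> 135
FD 3.7: (7.283,4.283) -> (4.667,6.899) [heading=135, draw]
REPEAT 2 [
  -- iteration 1/2 --
  BK 13.6: (4.667,6.899) -> (14.284,-2.717) [heading=135, draw]
  RT 180: heading 135 -> 315
  LT 90: heading 315 -> 45
  -- iteration 2/2 --
  BK 13.6: (14.284,-2.717) -> (4.667,-12.334) [heading=45, draw]
  RT 180: heading 45 -> 225
  LT 90: heading 225 -> 315
]
LT 90: heading 315 -> 45
FD 4.8: (4.667,-12.334) -> (8.061,-8.94) [heading=45, draw]
RT 180: heading 45 -> 225
FD 4.2: (8.061,-8.94) -> (5.091,-11.91) [heading=225, draw]
Final: pos=(5.091,-11.91), heading=225, 6 segment(s) drawn

Segment endpoints: x in {0, 4.667, 4.667, 5.091, 7.283, 8.061, 14.284}, y in {-12.334, -11.91, -8.94, -3, -2.717, 4.283, 6.899}
xmin=0, ymin=-12.334, xmax=14.284, ymax=6.899

Answer: 0 -12.334 14.284 6.899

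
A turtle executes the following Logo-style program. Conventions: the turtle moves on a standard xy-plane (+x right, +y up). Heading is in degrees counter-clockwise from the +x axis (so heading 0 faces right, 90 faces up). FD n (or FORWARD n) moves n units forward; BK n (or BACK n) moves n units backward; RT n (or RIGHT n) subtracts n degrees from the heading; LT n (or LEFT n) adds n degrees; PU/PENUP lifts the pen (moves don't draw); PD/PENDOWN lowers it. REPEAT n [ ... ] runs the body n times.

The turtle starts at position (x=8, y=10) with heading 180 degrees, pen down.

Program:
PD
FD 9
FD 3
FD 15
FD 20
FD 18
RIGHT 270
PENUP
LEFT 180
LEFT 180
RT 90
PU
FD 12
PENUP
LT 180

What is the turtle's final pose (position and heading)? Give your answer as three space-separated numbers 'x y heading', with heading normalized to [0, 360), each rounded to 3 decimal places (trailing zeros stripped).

Executing turtle program step by step:
Start: pos=(8,10), heading=180, pen down
PD: pen down
FD 9: (8,10) -> (-1,10) [heading=180, draw]
FD 3: (-1,10) -> (-4,10) [heading=180, draw]
FD 15: (-4,10) -> (-19,10) [heading=180, draw]
FD 20: (-19,10) -> (-39,10) [heading=180, draw]
FD 18: (-39,10) -> (-57,10) [heading=180, draw]
RT 270: heading 180 -> 270
PU: pen up
LT 180: heading 270 -> 90
LT 180: heading 90 -> 270
RT 90: heading 270 -> 180
PU: pen up
FD 12: (-57,10) -> (-69,10) [heading=180, move]
PU: pen up
LT 180: heading 180 -> 0
Final: pos=(-69,10), heading=0, 5 segment(s) drawn

Answer: -69 10 0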